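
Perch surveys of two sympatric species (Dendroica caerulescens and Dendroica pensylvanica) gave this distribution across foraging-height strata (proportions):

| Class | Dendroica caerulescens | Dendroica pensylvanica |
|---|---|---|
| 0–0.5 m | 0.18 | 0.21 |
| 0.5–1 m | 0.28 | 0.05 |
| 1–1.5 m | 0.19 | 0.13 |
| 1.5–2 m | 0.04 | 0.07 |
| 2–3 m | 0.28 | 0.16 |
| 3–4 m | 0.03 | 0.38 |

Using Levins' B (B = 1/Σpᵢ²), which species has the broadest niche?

Dendroica caerulescens

Σp_caerᵢ² = 0.18² + 0.28² + 0.19² + 0.04² + 0.28² + 0.03² = 0.0324 + 0.0784 + 0.0361 + 0.0016 + 0.0784 + 0.0009 = 0.2278
B_caer = 1 / 0.2278 = 4.3898
Σp_pensᵢ² = 0.21² + 0.05² + 0.13² + 0.07² + 0.16² + 0.38² = 0.0441 + 0.0025 + 0.0169 + 0.0049 + 0.0256 + 0.1444 = 0.2384
B_pens = 1 / 0.2384 = 4.1946
Highest B → broadest niche (most generalist): Dendroica caerulescens (B = 4.39).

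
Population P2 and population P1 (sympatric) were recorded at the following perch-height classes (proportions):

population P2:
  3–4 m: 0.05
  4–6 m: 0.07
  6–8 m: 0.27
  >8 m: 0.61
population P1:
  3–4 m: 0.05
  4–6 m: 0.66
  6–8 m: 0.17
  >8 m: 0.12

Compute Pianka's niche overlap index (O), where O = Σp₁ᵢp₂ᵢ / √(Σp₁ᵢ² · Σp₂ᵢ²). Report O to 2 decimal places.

Σ p₁ᵢp₂ᵢ = 0.0025 + 0.0462 + 0.0459 + 0.0732 = 0.1678
Σp_1ᵢ² = 0.05² + 0.07² + 0.27² + 0.61² = 0.0025 + 0.0049 + 0.0729 + 0.3721 = 0.4524
Σp_2ᵢ² = 0.05² + 0.66² + 0.17² + 0.12² = 0.0025 + 0.4356 + 0.0289 + 0.0144 = 0.4814
O = 0.1678 / √(0.4524 × 0.4814) = 0.1678 / 0.46667 = 0.3596

0.36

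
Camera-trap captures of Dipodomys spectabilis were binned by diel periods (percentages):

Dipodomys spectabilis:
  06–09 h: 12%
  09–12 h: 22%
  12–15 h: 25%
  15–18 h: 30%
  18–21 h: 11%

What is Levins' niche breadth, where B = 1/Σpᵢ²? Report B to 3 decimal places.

Convert percentages to proportions (divide by 100).
Σpᵢ² = 0.12² + 0.22² + 0.25² + 0.30² + 0.11² = 0.0144 + 0.0484 + 0.0625 + 0.0900 + 0.0121 = 0.2274
B = 1 / 0.2274 = 4.39754

4.398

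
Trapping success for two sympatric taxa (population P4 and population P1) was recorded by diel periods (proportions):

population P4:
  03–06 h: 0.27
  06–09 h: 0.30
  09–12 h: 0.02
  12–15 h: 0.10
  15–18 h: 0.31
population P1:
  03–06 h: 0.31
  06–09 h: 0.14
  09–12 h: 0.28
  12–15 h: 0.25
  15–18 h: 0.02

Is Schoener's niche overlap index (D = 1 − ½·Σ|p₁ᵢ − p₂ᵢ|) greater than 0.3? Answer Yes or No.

Σ|p₁ᵢ − p₂ᵢ| = 0.04 + 0.16 + 0.26 + 0.15 + 0.29 = 0.90
D = 1 − ½ × 0.90 = 1 − 0.450 = 0.5500
D = 0.5500 > 0.3 → Yes.

Yes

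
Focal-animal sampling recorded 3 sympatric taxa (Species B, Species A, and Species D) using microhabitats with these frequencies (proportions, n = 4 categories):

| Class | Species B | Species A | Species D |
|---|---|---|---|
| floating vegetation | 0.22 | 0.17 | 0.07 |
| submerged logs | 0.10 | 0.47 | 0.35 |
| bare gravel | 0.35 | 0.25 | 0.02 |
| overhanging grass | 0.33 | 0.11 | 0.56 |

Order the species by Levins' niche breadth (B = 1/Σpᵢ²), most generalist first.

Species B > Species A > Species D

Σp_Bᵢ² = 0.22² + 0.10² + 0.35² + 0.33² = 0.0484 + 0.0100 + 0.1225 + 0.1089 = 0.2898
B_B = 1 / 0.2898 = 3.4507
Σp_Aᵢ² = 0.17² + 0.47² + 0.25² + 0.11² = 0.0289 + 0.2209 + 0.0625 + 0.0121 = 0.3244
B_A = 1 / 0.3244 = 3.0826
Σp_Dᵢ² = 0.07² + 0.35² + 0.02² + 0.56² = 0.0049 + 0.1225 + 0.0004 + 0.3136 = 0.4414
B_D = 1 / 0.4414 = 2.2655
Ranking by B (broadest → narrowest): Species B (3.45) > Species A (3.08) > Species D (2.27)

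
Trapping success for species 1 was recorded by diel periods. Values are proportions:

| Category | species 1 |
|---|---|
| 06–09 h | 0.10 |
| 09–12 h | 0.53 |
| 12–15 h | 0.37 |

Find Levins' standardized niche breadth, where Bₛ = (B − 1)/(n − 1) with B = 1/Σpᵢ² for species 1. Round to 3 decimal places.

0.669

Σpᵢ² = 0.10² + 0.53² + 0.37² = 0.0100 + 0.2809 + 0.1369 = 0.4278
B = 1 / 0.4278 = 2.33754
Bₛ = (B − 1)/(n − 1) = (2.33754 − 1)/(3 − 1) = 1.33754/2 = 0.66877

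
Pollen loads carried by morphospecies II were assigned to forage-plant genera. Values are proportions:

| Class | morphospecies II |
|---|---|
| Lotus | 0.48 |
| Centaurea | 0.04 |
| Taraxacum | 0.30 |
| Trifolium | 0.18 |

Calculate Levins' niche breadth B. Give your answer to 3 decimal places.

2.822

Σpᵢ² = 0.48² + 0.04² + 0.30² + 0.18² = 0.2304 + 0.0016 + 0.0900 + 0.0324 = 0.3544
B = 1 / 0.3544 = 2.82167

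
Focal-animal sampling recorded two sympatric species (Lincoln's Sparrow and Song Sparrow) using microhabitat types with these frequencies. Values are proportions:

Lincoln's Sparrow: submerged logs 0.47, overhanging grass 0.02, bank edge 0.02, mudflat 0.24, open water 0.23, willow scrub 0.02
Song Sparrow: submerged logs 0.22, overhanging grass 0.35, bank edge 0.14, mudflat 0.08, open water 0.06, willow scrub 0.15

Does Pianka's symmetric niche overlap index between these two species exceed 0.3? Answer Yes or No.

Σ p₁ᵢp₂ᵢ = 0.1034 + 0.0070 + 0.0028 + 0.0192 + 0.0138 + 0.0030 = 0.1492
Σp_1ᵢ² = 0.47² + 0.02² + 0.02² + 0.24² + 0.23² + 0.02² = 0.2209 + 0.0004 + 0.0004 + 0.0576 + 0.0529 + 0.0004 = 0.3326
Σp_2ᵢ² = 0.22² + 0.35² + 0.14² + 0.08² + 0.06² + 0.15² = 0.0484 + 0.1225 + 0.0196 + 0.0064 + 0.0036 + 0.0225 = 0.2230
O = 0.1492 / √(0.3326 × 0.2230) = 0.1492 / 0.27234 = 0.5478
O = 0.5478 > 0.3 → Yes.

Yes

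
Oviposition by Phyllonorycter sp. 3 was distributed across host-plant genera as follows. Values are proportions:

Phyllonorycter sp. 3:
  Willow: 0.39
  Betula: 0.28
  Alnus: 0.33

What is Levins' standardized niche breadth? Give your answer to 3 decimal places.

Σpᵢ² = 0.39² + 0.28² + 0.33² = 0.1521 + 0.0784 + 0.1089 = 0.3394
B = 1 / 0.3394 = 2.94638
Bₛ = (B − 1)/(n − 1) = (2.94638 − 1)/(3 − 1) = 1.94638/2 = 0.97319

0.973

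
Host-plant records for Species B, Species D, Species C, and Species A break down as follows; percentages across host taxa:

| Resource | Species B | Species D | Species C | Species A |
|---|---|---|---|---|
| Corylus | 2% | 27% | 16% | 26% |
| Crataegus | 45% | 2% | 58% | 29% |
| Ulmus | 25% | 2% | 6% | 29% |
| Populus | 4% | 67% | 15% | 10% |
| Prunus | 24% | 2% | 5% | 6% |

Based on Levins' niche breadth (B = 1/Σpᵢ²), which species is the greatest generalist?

Convert percentages to proportions (divide by 100).
Σp_Bᵢ² = 0.02² + 0.45² + 0.25² + 0.04² + 0.24² = 0.0004 + 0.2025 + 0.0625 + 0.0016 + 0.0576 = 0.3246
B_B = 1 / 0.3246 = 3.0807
Σp_Dᵢ² = 0.27² + 0.02² + 0.02² + 0.67² + 0.02² = 0.0729 + 0.0004 + 0.0004 + 0.4489 + 0.0004 = 0.5230
B_D = 1 / 0.5230 = 1.9120
Σp_Cᵢ² = 0.16² + 0.58² + 0.06² + 0.15² + 0.05² = 0.0256 + 0.3364 + 0.0036 + 0.0225 + 0.0025 = 0.3906
B_C = 1 / 0.3906 = 2.5602
Σp_Aᵢ² = 0.26² + 0.29² + 0.29² + 0.10² + 0.06² = 0.0676 + 0.0841 + 0.0841 + 0.0100 + 0.0036 = 0.2494
B_A = 1 / 0.2494 = 4.0096
Highest B → broadest niche (most generalist): Species A (B = 4.01).

Species A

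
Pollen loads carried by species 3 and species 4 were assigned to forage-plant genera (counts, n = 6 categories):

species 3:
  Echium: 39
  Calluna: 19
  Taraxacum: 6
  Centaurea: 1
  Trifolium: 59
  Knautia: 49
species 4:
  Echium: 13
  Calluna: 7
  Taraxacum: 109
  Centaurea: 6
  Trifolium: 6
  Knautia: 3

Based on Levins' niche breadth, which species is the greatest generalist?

Proportions for species 3 (n=173): 39/173=0.2254, 19/173=0.1098, 6/173=0.0347, 1/173=0.0058, 59/173=0.3410, 49/173=0.2832
Proportions for species 4 (n=144): 13/144=0.0903, 7/144=0.0486, 109/144=0.7569, 6/144=0.0417, 6/144=0.0417, 3/144=0.0208
Σp_3ᵢ² = 0.2254² + 0.1098² + 0.0347² + 0.0058² + 0.3410² + 0.2832² = 0.050805 + 0.012056 + 0.001204 + 0.000034 + 0.116281 + 0.080202 = 0.260582
B_3 = 1 / 0.260582 = 3.8376
Σp_4ᵢ² = 0.0903² + 0.0486² + 0.7569² + 0.0417² + 0.0417² + 0.0208² = 0.008154 + 0.002362 + 0.572898 + 0.001739 + 0.001739 + 0.000433 = 0.587325
B_4 = 1 / 0.587325 = 1.7026
Highest B → broadest niche (most generalist): species 3 (B = 3.84).

species 3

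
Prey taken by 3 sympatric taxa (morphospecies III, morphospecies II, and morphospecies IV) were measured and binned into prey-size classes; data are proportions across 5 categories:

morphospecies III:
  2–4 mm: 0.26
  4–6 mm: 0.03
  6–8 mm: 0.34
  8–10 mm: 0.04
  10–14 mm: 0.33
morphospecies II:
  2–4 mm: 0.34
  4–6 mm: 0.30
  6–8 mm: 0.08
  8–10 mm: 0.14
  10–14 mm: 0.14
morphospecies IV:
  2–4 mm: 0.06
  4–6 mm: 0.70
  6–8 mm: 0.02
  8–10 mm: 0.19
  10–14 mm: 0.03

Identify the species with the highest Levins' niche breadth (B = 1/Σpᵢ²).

Σp_IIIᵢ² = 0.26² + 0.03² + 0.34² + 0.04² + 0.33² = 0.0676 + 0.0009 + 0.1156 + 0.0016 + 0.1089 = 0.2946
B_III = 1 / 0.2946 = 3.3944
Σp_IIᵢ² = 0.34² + 0.30² + 0.08² + 0.14² + 0.14² = 0.1156 + 0.0900 + 0.0064 + 0.0196 + 0.0196 = 0.2512
B_II = 1 / 0.2512 = 3.9809
Σp_IVᵢ² = 0.06² + 0.70² + 0.02² + 0.19² + 0.03² = 0.0036 + 0.4900 + 0.0004 + 0.0361 + 0.0009 = 0.5310
B_IV = 1 / 0.5310 = 1.8832
Highest B → broadest niche (most generalist): morphospecies II (B = 3.98).

morphospecies II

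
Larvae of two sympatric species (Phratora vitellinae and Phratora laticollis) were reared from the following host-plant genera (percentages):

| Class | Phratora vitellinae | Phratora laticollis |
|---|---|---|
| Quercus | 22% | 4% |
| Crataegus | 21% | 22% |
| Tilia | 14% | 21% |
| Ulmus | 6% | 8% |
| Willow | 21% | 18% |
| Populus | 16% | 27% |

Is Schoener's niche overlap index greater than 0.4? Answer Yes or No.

Convert percentages to proportions (divide by 100).
Σ|p₁ᵢ − p₂ᵢ| = 0.18 + 0.01 + 0.07 + 0.02 + 0.03 + 0.11 = 0.42
D = 1 − ½ × 0.42 = 1 − 0.210 = 0.7900
D = 0.7900 > 0.4 → Yes.

Yes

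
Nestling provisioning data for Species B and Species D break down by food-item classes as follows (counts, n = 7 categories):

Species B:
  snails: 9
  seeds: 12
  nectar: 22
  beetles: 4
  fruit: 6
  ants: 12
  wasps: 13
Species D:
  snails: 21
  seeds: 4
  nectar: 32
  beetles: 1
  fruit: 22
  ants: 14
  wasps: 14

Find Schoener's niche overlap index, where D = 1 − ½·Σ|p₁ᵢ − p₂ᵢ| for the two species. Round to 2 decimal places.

Proportions for Species B (n=78): 9/78=0.1154, 12/78=0.1538, 22/78=0.2821, 4/78=0.0513, 6/78=0.0769, 12/78=0.1538, 13/78=0.1667
Proportions for Species D (n=108): 21/108=0.1944, 4/108=0.0370, 32/108=0.2963, 1/108=0.0093, 22/108=0.2037, 14/108=0.1296, 14/108=0.1296
Σ|p₁ᵢ − p₂ᵢ| = 0.0790 + 0.1168 + 0.0142 + 0.0420 + 0.1268 + 0.0242 + 0.0371 = 0.4401
D = 1 − ½ × 0.4401 = 1 − 0.22005 = 0.77995

0.78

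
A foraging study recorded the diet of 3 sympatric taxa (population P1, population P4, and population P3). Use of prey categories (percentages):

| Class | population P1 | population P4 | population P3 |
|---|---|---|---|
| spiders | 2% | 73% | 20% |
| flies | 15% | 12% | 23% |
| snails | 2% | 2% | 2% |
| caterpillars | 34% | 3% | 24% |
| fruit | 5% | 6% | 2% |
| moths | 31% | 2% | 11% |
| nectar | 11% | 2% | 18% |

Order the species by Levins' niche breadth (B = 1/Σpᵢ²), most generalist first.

Convert percentages to proportions (divide by 100).
Σp_P1ᵢ² = 0.02² + 0.15² + 0.02² + 0.34² + 0.05² + 0.31² + 0.11² = 0.0004 + 0.0225 + 0.0004 + 0.1156 + 0.0025 + 0.0961 + 0.0121 = 0.2496
B_P1 = 1 / 0.2496 = 4.0064
Σp_P4ᵢ² = 0.73² + 0.12² + 0.02² + 0.03² + 0.06² + 0.02² + 0.02² = 0.5329 + 0.0144 + 0.0004 + 0.0009 + 0.0036 + 0.0004 + 0.0004 = 0.5530
B_P4 = 1 / 0.5530 = 1.8083
Σp_P3ᵢ² = 0.20² + 0.23² + 0.02² + 0.24² + 0.02² + 0.11² + 0.18² = 0.0400 + 0.0529 + 0.0004 + 0.0576 + 0.0004 + 0.0121 + 0.0324 = 0.1958
B_P3 = 1 / 0.1958 = 5.1073
Ranking by B (broadest → narrowest): population P3 (5.11) > population P1 (4.01) > population P4 (1.81)

population P3 > population P1 > population P4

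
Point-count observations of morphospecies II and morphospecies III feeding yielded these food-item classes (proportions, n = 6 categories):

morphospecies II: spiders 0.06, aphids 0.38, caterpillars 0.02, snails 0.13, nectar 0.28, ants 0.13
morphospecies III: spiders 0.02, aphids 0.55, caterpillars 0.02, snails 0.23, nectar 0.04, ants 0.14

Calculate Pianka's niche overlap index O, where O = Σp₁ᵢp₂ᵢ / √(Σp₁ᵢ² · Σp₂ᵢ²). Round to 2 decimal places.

Σ p₁ᵢp₂ᵢ = 0.0012 + 0.2090 + 0.0004 + 0.0299 + 0.0112 + 0.0182 = 0.2699
Σp_1ᵢ² = 0.06² + 0.38² + 0.02² + 0.13² + 0.28² + 0.13² = 0.0036 + 0.1444 + 0.0004 + 0.0169 + 0.0784 + 0.0169 = 0.2606
Σp_2ᵢ² = 0.02² + 0.55² + 0.02² + 0.23² + 0.04² + 0.14² = 0.0004 + 0.3025 + 0.0004 + 0.0529 + 0.0016 + 0.0196 = 0.3774
O = 0.2699 / √(0.2606 × 0.3774) = 0.2699 / 0.31361 = 0.8606

0.86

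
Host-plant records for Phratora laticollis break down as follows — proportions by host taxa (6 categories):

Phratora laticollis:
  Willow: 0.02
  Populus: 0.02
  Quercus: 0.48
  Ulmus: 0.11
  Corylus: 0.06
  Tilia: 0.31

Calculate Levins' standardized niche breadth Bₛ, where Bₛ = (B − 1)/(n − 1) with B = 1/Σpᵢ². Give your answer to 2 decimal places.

0.38

Σpᵢ² = 0.02² + 0.02² + 0.48² + 0.11² + 0.06² + 0.31² = 0.0004 + 0.0004 + 0.2304 + 0.0121 + 0.0036 + 0.0961 = 0.3430
B = 1 / 0.3430 = 2.9155
Bₛ = (B − 1)/(n − 1) = (2.9155 − 1)/(6 − 1) = 1.9155/5 = 0.3831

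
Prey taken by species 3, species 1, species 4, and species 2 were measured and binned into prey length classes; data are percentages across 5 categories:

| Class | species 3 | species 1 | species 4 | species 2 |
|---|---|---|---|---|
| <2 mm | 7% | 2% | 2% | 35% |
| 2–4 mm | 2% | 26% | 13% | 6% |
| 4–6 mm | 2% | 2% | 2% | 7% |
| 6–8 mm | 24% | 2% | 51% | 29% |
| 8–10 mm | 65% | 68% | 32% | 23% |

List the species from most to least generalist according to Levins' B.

Convert percentages to proportions (divide by 100).
Σp_3ᵢ² = 0.07² + 0.02² + 0.02² + 0.24² + 0.65² = 0.0049 + 0.0004 + 0.0004 + 0.0576 + 0.4225 = 0.4858
B_3 = 1 / 0.4858 = 2.0585
Σp_1ᵢ² = 0.02² + 0.26² + 0.02² + 0.02² + 0.68² = 0.0004 + 0.0676 + 0.0004 + 0.0004 + 0.4624 = 0.5312
B_1 = 1 / 0.5312 = 1.8825
Σp_4ᵢ² = 0.02² + 0.13² + 0.02² + 0.51² + 0.32² = 0.0004 + 0.0169 + 0.0004 + 0.2601 + 0.1024 = 0.3802
B_4 = 1 / 0.3802 = 2.6302
Σp_2ᵢ² = 0.35² + 0.06² + 0.07² + 0.29² + 0.23² = 0.1225 + 0.0036 + 0.0049 + 0.0841 + 0.0529 = 0.2680
B_2 = 1 / 0.2680 = 3.7313
Ranking by B (broadest → narrowest): species 2 (3.73) > species 4 (2.63) > species 3 (2.06) > species 1 (1.88)

species 2 > species 4 > species 3 > species 1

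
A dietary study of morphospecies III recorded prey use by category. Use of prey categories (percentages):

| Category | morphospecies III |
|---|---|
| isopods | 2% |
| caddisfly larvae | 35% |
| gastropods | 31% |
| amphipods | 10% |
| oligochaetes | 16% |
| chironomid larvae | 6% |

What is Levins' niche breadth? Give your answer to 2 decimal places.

Convert percentages to proportions (divide by 100).
Σpᵢ² = 0.02² + 0.35² + 0.31² + 0.10² + 0.16² + 0.06² = 0.0004 + 0.1225 + 0.0961 + 0.0100 + 0.0256 + 0.0036 = 0.2582
B = 1 / 0.2582 = 3.8730

3.87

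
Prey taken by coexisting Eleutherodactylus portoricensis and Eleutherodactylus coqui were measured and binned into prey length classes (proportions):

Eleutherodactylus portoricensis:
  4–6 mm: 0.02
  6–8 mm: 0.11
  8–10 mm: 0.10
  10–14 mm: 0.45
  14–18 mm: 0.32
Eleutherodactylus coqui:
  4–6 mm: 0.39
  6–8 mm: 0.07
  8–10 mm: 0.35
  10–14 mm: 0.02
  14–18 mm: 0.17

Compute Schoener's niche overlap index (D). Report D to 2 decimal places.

0.38

Σ|p₁ᵢ − p₂ᵢ| = 0.37 + 0.04 + 0.25 + 0.43 + 0.15 = 1.24
D = 1 − ½ × 1.24 = 1 − 0.620 = 0.3800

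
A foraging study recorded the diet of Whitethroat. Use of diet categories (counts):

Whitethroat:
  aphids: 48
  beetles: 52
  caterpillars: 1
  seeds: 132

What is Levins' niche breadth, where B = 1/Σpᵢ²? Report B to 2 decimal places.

2.42

Proportions for Whitethroat (n=233): 48/233=0.2060, 52/233=0.2232, 1/233=0.0043, 132/233=0.5665
Σpᵢ² = 0.2060² + 0.2232² + 0.0043² + 0.5665² = 0.042436 + 0.049818 + 0.000018 + 0.320922 = 0.413194
B = 1 / 0.413194 = 2.4202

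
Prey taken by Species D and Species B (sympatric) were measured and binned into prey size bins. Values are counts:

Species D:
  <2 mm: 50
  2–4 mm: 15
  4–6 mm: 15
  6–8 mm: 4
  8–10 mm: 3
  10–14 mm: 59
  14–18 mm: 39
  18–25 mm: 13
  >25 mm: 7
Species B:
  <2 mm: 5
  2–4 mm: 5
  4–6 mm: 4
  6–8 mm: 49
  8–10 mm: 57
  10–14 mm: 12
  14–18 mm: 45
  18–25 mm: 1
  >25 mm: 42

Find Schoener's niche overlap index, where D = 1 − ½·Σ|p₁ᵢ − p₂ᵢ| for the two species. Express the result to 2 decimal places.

0.38

Proportions for Species D (n=205): 50/205=0.2439, 15/205=0.0732, 15/205=0.0732, 4/205=0.0195, 3/205=0.0146, 59/205=0.2878, 39/205=0.1902, 13/205=0.0634, 7/205=0.0341
Proportions for Species B (n=220): 5/220=0.0227, 5/220=0.0227, 4/220=0.0182, 49/220=0.2227, 57/220=0.2591, 12/220=0.0545, 45/220=0.2045, 1/220=0.0045, 42/220=0.1909
Σ|p₁ᵢ − p₂ᵢ| = 0.2212 + 0.0505 + 0.0550 + 0.2032 + 0.2445 + 0.2333 + 0.0143 + 0.0589 + 0.1568 = 1.2377
D = 1 − ½ × 1.2377 = 1 − 0.61885 = 0.38115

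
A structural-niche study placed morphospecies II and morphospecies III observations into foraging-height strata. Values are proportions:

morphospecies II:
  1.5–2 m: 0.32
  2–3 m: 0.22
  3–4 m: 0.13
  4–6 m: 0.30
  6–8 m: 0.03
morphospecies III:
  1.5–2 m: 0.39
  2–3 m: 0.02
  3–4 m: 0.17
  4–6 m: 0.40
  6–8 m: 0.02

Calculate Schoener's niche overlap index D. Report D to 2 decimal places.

0.79

Σ|p₁ᵢ − p₂ᵢ| = 0.07 + 0.20 + 0.04 + 0.10 + 0.01 = 0.42
D = 1 − ½ × 0.42 = 1 − 0.210 = 0.7900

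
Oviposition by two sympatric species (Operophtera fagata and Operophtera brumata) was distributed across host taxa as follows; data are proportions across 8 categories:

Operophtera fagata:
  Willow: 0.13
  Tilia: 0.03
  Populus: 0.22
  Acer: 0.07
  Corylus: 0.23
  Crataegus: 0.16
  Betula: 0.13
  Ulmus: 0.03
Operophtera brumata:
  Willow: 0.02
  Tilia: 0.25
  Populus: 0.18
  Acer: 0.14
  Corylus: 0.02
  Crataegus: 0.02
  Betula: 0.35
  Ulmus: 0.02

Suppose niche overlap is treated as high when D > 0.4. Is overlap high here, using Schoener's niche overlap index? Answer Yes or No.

Σ|p₁ᵢ − p₂ᵢ| = 0.11 + 0.22 + 0.04 + 0.07 + 0.21 + 0.14 + 0.22 + 0.01 = 1.02
D = 1 − ½ × 1.02 = 1 − 0.510 = 0.4900
D = 0.4900 > 0.4 → Yes.

Yes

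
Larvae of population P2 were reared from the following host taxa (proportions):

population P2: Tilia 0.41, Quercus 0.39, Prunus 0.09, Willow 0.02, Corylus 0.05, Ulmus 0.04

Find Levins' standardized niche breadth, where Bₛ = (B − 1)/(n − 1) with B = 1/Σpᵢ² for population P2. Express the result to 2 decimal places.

0.40

Σpᵢ² = 0.41² + 0.39² + 0.09² + 0.02² + 0.05² + 0.04² = 0.1681 + 0.1521 + 0.0081 + 0.0004 + 0.0025 + 0.0016 = 0.3328
B = 1 / 0.3328 = 3.0048
Bₛ = (B − 1)/(n − 1) = (3.0048 − 1)/(6 − 1) = 2.0048/5 = 0.4010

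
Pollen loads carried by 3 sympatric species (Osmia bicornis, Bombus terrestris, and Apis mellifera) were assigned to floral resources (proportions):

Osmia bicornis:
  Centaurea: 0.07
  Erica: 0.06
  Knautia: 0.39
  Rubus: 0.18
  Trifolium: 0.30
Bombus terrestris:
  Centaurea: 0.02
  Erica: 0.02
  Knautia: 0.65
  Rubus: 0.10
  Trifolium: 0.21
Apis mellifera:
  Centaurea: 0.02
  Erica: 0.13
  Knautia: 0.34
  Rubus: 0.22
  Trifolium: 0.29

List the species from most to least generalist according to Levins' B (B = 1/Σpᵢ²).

Σp_bicoᵢ² = 0.07² + 0.06² + 0.39² + 0.18² + 0.30² = 0.0049 + 0.0036 + 0.1521 + 0.0324 + 0.0900 = 0.2830
B_bico = 1 / 0.2830 = 3.5336
Σp_terrᵢ² = 0.02² + 0.02² + 0.65² + 0.10² + 0.21² = 0.0004 + 0.0004 + 0.4225 + 0.0100 + 0.0441 = 0.4774
B_terr = 1 / 0.4774 = 2.0947
Σp_mellᵢ² = 0.02² + 0.13² + 0.34² + 0.22² + 0.29² = 0.0004 + 0.0169 + 0.1156 + 0.0484 + 0.0841 = 0.2654
B_mell = 1 / 0.2654 = 3.7679
Ranking by B (broadest → narrowest): Apis mellifera (3.77) > Osmia bicornis (3.53) > Bombus terrestris (2.09)

Apis mellifera > Osmia bicornis > Bombus terrestris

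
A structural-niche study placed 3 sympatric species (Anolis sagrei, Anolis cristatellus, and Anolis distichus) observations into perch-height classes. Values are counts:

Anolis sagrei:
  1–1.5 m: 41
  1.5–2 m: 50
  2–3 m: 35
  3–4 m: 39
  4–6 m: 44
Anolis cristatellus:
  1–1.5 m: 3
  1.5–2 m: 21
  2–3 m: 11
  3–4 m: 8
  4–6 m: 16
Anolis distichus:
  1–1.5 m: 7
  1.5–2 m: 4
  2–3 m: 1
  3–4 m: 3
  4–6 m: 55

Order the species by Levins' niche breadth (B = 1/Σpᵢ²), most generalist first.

Proportions for Anolis sagrei (n=209): 41/209=0.1962, 50/209=0.2392, 35/209=0.1675, 39/209=0.1866, 44/209=0.2105
Proportions for Anolis cristatellus (n=59): 3/59=0.0508, 21/59=0.3559, 11/59=0.1864, 8/59=0.1356, 16/59=0.2712
Proportions for Anolis distichus (n=70): 7/70=0.1000, 4/70=0.0571, 1/70=0.0143, 3/70=0.0429, 55/70=0.7857
Σp_sagrᵢ² = 0.1962² + 0.2392² + 0.1675² + 0.1866² + 0.2105² = 0.038494 + 0.057217 + 0.028056 + 0.034820 + 0.044310 = 0.202897
B_sagr = 1 / 0.202897 = 4.9286
Σp_crisᵢ² = 0.0508² + 0.3559² + 0.1864² + 0.1356² + 0.2712² = 0.002581 + 0.126665 + 0.034745 + 0.018387 + 0.073549 = 0.255927
B_cris = 1 / 0.255927 = 3.9074
Σp_distᵢ² = 0.1000² + 0.0571² + 0.0143² + 0.0429² + 0.7857² = 0.010000 + 0.003260 + 0.000204 + 0.001840 + 0.617324 = 0.632628
B_dist = 1 / 0.632628 = 1.5807
Ranking by B (broadest → narrowest): Anolis sagrei (4.93) > Anolis cristatellus (3.91) > Anolis distichus (1.58)

Anolis sagrei > Anolis cristatellus > Anolis distichus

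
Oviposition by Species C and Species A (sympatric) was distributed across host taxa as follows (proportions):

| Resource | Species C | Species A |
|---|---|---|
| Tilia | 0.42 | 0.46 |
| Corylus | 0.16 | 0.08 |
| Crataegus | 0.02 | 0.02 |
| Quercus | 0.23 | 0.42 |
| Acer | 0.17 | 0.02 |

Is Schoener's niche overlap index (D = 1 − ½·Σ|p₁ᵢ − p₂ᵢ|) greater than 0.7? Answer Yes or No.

Yes

Σ|p₁ᵢ − p₂ᵢ| = 0.04 + 0.08 + 0.00 + 0.19 + 0.15 = 0.46
D = 1 − ½ × 0.46 = 1 − 0.230 = 0.7700
D = 0.7700 > 0.7 → Yes.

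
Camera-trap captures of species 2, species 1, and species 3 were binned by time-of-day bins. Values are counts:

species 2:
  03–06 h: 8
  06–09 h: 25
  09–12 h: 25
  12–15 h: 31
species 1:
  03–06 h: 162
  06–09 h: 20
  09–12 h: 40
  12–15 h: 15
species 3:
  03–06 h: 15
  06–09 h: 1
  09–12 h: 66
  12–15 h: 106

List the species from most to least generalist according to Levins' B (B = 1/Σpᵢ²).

Proportions for species 2 (n=89): 8/89=0.0899, 25/89=0.2809, 25/89=0.2809, 31/89=0.3483
Proportions for species 1 (n=237): 162/237=0.6835, 20/237=0.0844, 40/237=0.1688, 15/237=0.0633
Proportions for species 3 (n=188): 15/188=0.0798, 1/188=0.0053, 66/188=0.3511, 106/188=0.5638
Σp_2ᵢ² = 0.0899² + 0.2809² + 0.2809² + 0.3483² = 0.008082 + 0.078905 + 0.078905 + 0.121313 = 0.287205
B_2 = 1 / 0.287205 = 3.4818
Σp_1ᵢ² = 0.6835² + 0.0844² + 0.1688² + 0.0633² = 0.467172 + 0.007123 + 0.028493 + 0.004007 = 0.506795
B_1 = 1 / 0.506795 = 1.9732
Σp_3ᵢ² = 0.0798² + 0.0053² + 0.3511² + 0.5638² = 0.006368 + 0.000028 + 0.123271 + 0.317870 = 0.447537
B_3 = 1 / 0.447537 = 2.2345
Ranking by B (broadest → narrowest): species 2 (3.48) > species 3 (2.23) > species 1 (1.97)

species 2 > species 3 > species 1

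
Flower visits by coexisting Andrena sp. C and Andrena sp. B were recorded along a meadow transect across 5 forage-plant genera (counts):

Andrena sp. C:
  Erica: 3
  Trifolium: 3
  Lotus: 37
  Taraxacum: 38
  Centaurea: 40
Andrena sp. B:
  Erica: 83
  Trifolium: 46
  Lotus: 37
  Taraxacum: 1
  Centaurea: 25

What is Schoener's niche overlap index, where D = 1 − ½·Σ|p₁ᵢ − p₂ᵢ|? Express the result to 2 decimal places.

0.38

Proportions for Andrena sp. C (n=121): 3/121=0.0248, 3/121=0.0248, 37/121=0.3058, 38/121=0.3140, 40/121=0.3306
Proportions for Andrena sp. B (n=192): 83/192=0.4323, 46/192=0.2396, 37/192=0.1927, 1/192=0.0052, 25/192=0.1302
Σ|p₁ᵢ − p₂ᵢ| = 0.4075 + 0.2148 + 0.1131 + 0.3088 + 0.2004 = 1.2446
D = 1 − ½ × 1.2446 = 1 − 0.62230 = 0.37770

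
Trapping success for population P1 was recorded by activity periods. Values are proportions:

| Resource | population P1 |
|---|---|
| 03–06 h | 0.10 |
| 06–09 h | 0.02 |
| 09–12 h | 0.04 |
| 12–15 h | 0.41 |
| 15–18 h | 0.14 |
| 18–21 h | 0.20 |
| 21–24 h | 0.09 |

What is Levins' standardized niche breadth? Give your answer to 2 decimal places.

0.51

Σpᵢ² = 0.10² + 0.02² + 0.04² + 0.41² + 0.14² + 0.20² + 0.09² = 0.0100 + 0.0004 + 0.0016 + 0.1681 + 0.0196 + 0.0400 + 0.0081 = 0.2478
B = 1 / 0.2478 = 4.0355
Bₛ = (B − 1)/(n − 1) = (4.0355 − 1)/(7 − 1) = 3.0355/6 = 0.5059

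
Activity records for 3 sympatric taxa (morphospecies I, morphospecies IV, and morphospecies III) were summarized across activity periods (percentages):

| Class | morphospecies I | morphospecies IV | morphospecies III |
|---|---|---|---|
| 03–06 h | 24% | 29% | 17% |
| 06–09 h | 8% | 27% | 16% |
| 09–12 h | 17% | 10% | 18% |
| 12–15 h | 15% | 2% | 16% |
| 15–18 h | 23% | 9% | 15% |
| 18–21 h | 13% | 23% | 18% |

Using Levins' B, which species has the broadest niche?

Convert percentages to proportions (divide by 100).
Σp_Iᵢ² = 0.24² + 0.08² + 0.17² + 0.15² + 0.23² + 0.13² = 0.0576 + 0.0064 + 0.0289 + 0.0225 + 0.0529 + 0.0169 = 0.1852
B_I = 1 / 0.1852 = 5.3996
Σp_IVᵢ² = 0.29² + 0.27² + 0.10² + 0.02² + 0.09² + 0.23² = 0.0841 + 0.0729 + 0.0100 + 0.0004 + 0.0081 + 0.0529 = 0.2284
B_IV = 1 / 0.2284 = 4.3783
Σp_IIIᵢ² = 0.17² + 0.16² + 0.18² + 0.16² + 0.15² + 0.18² = 0.0289 + 0.0256 + 0.0324 + 0.0256 + 0.0225 + 0.0324 = 0.1674
B_III = 1 / 0.1674 = 5.9737
Highest B → broadest niche (most generalist): morphospecies III (B = 5.97).

morphospecies III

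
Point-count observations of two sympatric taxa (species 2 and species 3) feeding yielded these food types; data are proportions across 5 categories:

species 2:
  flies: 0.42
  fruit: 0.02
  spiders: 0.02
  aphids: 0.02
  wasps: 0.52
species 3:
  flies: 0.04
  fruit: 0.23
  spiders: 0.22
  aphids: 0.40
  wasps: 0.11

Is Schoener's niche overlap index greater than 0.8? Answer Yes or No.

Σ|p₁ᵢ − p₂ᵢ| = 0.38 + 0.21 + 0.20 + 0.38 + 0.41 = 1.58
D = 1 − ½ × 1.58 = 1 − 0.790 = 0.2100
D = 0.2100 < 0.8 → No.

No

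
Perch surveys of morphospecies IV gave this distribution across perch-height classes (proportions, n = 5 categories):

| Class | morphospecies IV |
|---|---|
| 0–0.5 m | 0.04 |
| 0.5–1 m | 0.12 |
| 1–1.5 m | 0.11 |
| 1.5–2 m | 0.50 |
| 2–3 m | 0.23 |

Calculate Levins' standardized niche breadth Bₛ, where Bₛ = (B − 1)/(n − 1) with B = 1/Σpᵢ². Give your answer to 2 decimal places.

0.51

Σpᵢ² = 0.04² + 0.12² + 0.11² + 0.50² + 0.23² = 0.0016 + 0.0144 + 0.0121 + 0.2500 + 0.0529 = 0.3310
B = 1 / 0.3310 = 3.0211
Bₛ = (B − 1)/(n − 1) = (3.0211 − 1)/(5 − 1) = 2.0211/4 = 0.5053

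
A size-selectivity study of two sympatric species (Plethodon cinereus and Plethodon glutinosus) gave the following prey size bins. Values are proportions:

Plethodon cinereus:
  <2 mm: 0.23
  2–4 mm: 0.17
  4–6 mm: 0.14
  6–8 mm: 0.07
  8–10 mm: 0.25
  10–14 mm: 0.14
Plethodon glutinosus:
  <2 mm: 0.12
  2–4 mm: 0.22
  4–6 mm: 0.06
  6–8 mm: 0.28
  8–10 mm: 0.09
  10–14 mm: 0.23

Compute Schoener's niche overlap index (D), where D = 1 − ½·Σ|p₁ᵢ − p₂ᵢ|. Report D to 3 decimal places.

0.650

Σ|p₁ᵢ − p₂ᵢ| = 0.11 + 0.05 + 0.08 + 0.21 + 0.16 + 0.09 = 0.70
D = 1 − ½ × 0.70 = 1 − 0.350 = 0.65000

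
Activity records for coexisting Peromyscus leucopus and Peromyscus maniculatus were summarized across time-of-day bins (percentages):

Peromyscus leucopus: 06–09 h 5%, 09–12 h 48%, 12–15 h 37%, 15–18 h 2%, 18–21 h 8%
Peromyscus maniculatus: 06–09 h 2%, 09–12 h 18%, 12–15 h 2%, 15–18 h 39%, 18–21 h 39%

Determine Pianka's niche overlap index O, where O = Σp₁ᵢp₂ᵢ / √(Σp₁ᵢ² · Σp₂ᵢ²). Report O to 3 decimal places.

0.375

Convert percentages to proportions (divide by 100).
Σ p₁ᵢp₂ᵢ = 0.0010 + 0.0864 + 0.0074 + 0.0078 + 0.0312 = 0.1338
Σp_1ᵢ² = 0.05² + 0.48² + 0.37² + 0.02² + 0.08² = 0.0025 + 0.2304 + 0.1369 + 0.0004 + 0.0064 = 0.3766
Σp_2ᵢ² = 0.02² + 0.18² + 0.02² + 0.39² + 0.39² = 0.0004 + 0.0324 + 0.0004 + 0.1521 + 0.1521 = 0.3374
O = 0.1338 / √(0.3766 × 0.3374) = 0.1338 / 0.356462 = 0.37536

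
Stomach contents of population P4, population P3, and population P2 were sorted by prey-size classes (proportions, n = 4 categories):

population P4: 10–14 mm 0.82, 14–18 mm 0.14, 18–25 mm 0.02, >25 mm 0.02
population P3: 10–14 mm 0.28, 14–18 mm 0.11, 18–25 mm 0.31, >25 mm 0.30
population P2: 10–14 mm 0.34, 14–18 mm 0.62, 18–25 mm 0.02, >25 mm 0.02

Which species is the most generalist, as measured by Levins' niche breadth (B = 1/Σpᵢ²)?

population P3

Σp_P4ᵢ² = 0.82² + 0.14² + 0.02² + 0.02² = 0.6724 + 0.0196 + 0.0004 + 0.0004 = 0.6928
B_P4 = 1 / 0.6928 = 1.4434
Σp_P3ᵢ² = 0.28² + 0.11² + 0.31² + 0.30² = 0.0784 + 0.0121 + 0.0961 + 0.0900 = 0.2766
B_P3 = 1 / 0.2766 = 3.6153
Σp_P2ᵢ² = 0.34² + 0.62² + 0.02² + 0.02² = 0.1156 + 0.3844 + 0.0004 + 0.0004 = 0.5008
B_P2 = 1 / 0.5008 = 1.9968
Highest B → broadest niche (most generalist): population P3 (B = 3.62).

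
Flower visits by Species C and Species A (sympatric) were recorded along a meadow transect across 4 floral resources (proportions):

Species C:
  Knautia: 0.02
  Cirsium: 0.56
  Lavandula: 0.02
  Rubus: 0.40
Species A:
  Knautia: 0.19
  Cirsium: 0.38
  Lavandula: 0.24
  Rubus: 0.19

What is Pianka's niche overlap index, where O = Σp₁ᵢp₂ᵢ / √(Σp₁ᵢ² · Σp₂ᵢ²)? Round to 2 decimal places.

Σ p₁ᵢp₂ᵢ = 0.0038 + 0.2128 + 0.0048 + 0.0760 = 0.2974
Σp_1ᵢ² = 0.02² + 0.56² + 0.02² + 0.40² = 0.0004 + 0.3136 + 0.0004 + 0.1600 = 0.4744
Σp_2ᵢ² = 0.19² + 0.38² + 0.24² + 0.19² = 0.0361 + 0.1444 + 0.0576 + 0.0361 = 0.2742
O = 0.2974 / √(0.4744 × 0.2742) = 0.2974 / 0.36067 = 0.8246

0.82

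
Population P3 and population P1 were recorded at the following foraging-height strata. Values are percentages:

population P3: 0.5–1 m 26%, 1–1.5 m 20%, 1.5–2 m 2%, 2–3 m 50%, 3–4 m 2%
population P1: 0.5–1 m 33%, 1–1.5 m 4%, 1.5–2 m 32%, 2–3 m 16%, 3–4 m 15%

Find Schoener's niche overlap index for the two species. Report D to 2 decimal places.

Convert percentages to proportions (divide by 100).
Σ|p₁ᵢ − p₂ᵢ| = 0.07 + 0.16 + 0.30 + 0.34 + 0.13 = 1.00
D = 1 − ½ × 1.00 = 1 − 0.500 = 0.5000

0.50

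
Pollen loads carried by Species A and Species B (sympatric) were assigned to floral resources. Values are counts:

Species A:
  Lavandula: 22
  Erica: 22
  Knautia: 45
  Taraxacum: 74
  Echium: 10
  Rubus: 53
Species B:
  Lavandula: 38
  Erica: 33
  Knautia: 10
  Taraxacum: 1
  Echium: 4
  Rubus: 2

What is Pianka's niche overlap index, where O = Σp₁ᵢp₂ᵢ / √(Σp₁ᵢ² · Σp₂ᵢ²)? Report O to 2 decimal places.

0.41

Proportions for Species A (n=226): 22/226=0.0973, 22/226=0.0973, 45/226=0.1991, 74/226=0.3274, 10/226=0.0442, 53/226=0.2345
Proportions for Species B (n=88): 38/88=0.4318, 33/88=0.3750, 10/88=0.1136, 1/88=0.0114, 4/88=0.0455, 2/88=0.0227
Σ p₁ᵢp₂ᵢ = 0.042014 + 0.036488 + 0.022618 + 0.003732 + 0.002011 + 0.005323 = 0.112186
Σp_1ᵢ² = 0.0973² + 0.0973² + 0.1991² + 0.3274² + 0.0442² + 0.2345² = 0.009467 + 0.009467 + 0.039641 + 0.107191 + 0.001954 + 0.054990 = 0.222710
Σp_2ᵢ² = 0.4318² + 0.3750² + 0.1136² + 0.0114² + 0.0455² + 0.0227² = 0.186451 + 0.140625 + 0.012905 + 0.000130 + 0.002070 + 0.000515 = 0.342696
O = 0.112186 / √(0.222710 × 0.342696) = 0.112186 / 0.2762641 = 0.4061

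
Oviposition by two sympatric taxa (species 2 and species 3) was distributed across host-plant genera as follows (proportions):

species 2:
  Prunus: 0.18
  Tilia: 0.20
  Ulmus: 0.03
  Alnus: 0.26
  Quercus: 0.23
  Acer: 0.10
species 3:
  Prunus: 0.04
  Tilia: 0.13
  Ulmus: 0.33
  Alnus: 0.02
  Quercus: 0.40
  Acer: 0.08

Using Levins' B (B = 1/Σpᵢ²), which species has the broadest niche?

Σp_2ᵢ² = 0.18² + 0.20² + 0.03² + 0.26² + 0.23² + 0.10² = 0.0324 + 0.0400 + 0.0009 + 0.0676 + 0.0529 + 0.0100 = 0.2038
B_2 = 1 / 0.2038 = 4.9068
Σp_3ᵢ² = 0.04² + 0.13² + 0.33² + 0.02² + 0.40² + 0.08² = 0.0016 + 0.0169 + 0.1089 + 0.0004 + 0.1600 + 0.0064 = 0.2942
B_3 = 1 / 0.2942 = 3.3990
Highest B → broadest niche (most generalist): species 2 (B = 4.91).

species 2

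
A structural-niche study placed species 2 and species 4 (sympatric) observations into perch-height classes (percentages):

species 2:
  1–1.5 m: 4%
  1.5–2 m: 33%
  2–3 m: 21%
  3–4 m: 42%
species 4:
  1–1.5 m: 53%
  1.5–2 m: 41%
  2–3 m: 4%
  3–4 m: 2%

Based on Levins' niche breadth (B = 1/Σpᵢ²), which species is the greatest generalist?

Convert percentages to proportions (divide by 100).
Σp_2ᵢ² = 0.04² + 0.33² + 0.21² + 0.42² = 0.0016 + 0.1089 + 0.0441 + 0.1764 = 0.3310
B_2 = 1 / 0.3310 = 3.0211
Σp_4ᵢ² = 0.53² + 0.41² + 0.04² + 0.02² = 0.2809 + 0.1681 + 0.0016 + 0.0004 = 0.4510
B_4 = 1 / 0.4510 = 2.2173
Highest B → broadest niche (most generalist): species 2 (B = 3.02).

species 2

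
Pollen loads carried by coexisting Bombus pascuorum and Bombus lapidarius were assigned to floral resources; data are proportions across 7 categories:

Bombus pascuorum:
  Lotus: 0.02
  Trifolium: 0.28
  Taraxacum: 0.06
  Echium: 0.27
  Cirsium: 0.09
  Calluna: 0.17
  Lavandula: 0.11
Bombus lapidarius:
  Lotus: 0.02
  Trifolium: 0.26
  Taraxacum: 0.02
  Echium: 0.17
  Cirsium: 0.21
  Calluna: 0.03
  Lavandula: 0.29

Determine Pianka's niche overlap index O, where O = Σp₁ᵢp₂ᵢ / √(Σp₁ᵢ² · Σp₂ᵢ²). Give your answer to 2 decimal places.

0.82

Σ p₁ᵢp₂ᵢ = 0.0004 + 0.0728 + 0.0012 + 0.0459 + 0.0189 + 0.0051 + 0.0319 = 0.1762
Σp_1ᵢ² = 0.02² + 0.28² + 0.06² + 0.27² + 0.09² + 0.17² + 0.11² = 0.0004 + 0.0784 + 0.0036 + 0.0729 + 0.0081 + 0.0289 + 0.0121 = 0.2044
Σp_2ᵢ² = 0.02² + 0.26² + 0.02² + 0.17² + 0.21² + 0.03² + 0.29² = 0.0004 + 0.0676 + 0.0004 + 0.0289 + 0.0441 + 0.0009 + 0.0841 = 0.2264
O = 0.1762 / √(0.2044 × 0.2264) = 0.1762 / 0.21512 = 0.8191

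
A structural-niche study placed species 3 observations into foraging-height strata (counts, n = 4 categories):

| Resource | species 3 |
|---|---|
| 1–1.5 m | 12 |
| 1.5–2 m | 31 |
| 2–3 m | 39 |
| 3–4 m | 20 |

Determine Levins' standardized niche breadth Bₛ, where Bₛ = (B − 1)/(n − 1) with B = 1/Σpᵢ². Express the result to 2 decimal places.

Proportions for species 3 (n=102): 12/102=0.1176, 31/102=0.3039, 39/102=0.3824, 20/102=0.1961
Σpᵢ² = 0.1176² + 0.3039² + 0.3824² + 0.1961² = 0.013830 + 0.092355 + 0.146230 + 0.038455 = 0.290870
B = 1 / 0.290870 = 3.4380
Bₛ = (B − 1)/(n − 1) = (3.4380 − 1)/(4 − 1) = 2.4380/3 = 0.8127

0.81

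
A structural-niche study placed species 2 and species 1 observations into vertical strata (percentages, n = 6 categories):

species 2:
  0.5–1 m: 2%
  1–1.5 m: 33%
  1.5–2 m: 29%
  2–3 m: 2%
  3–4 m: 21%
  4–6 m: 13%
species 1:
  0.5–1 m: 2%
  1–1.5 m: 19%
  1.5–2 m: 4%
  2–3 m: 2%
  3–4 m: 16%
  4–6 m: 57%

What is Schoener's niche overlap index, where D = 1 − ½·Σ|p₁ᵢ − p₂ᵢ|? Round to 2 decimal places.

0.56

Convert percentages to proportions (divide by 100).
Σ|p₁ᵢ − p₂ᵢ| = 0.00 + 0.14 + 0.25 + 0.00 + 0.05 + 0.44 = 0.88
D = 1 − ½ × 0.88 = 1 − 0.440 = 0.5600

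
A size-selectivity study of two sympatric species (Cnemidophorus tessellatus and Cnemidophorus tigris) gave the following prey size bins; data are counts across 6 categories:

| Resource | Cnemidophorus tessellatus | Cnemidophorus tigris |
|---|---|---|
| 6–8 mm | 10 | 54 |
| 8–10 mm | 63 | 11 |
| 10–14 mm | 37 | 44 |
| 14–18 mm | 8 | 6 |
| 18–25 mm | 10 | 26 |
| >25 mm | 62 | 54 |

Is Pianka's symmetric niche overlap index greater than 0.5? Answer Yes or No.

Yes

Proportions for Cnemidophorus tessellatus (n=190): 10/190=0.0526, 63/190=0.3316, 37/190=0.1947, 8/190=0.0421, 10/190=0.0526, 62/190=0.3263
Proportions for Cnemidophorus tigris (n=195): 54/195=0.2769, 11/195=0.0564, 44/195=0.2256, 6/195=0.0308, 26/195=0.1333, 54/195=0.2769
Σ p₁ᵢp₂ᵢ = 0.014565 + 0.018702 + 0.043924 + 0.001297 + 0.007012 + 0.090352 = 0.175852
Σp_1ᵢ² = 0.0526² + 0.3316² + 0.1947² + 0.0421² + 0.0526² + 0.3263² = 0.002767 + 0.109959 + 0.037908 + 0.001772 + 0.002767 + 0.106472 = 0.261645
Σp_2ᵢ² = 0.2769² + 0.0564² + 0.2256² + 0.0308² + 0.1333² + 0.2769² = 0.076674 + 0.003181 + 0.050895 + 0.000949 + 0.017769 + 0.076674 = 0.226142
O = 0.175852 / √(0.261645 × 0.226142) = 0.175852 / 0.2432466 = 0.7229
O = 0.7229 > 0.5 → Yes.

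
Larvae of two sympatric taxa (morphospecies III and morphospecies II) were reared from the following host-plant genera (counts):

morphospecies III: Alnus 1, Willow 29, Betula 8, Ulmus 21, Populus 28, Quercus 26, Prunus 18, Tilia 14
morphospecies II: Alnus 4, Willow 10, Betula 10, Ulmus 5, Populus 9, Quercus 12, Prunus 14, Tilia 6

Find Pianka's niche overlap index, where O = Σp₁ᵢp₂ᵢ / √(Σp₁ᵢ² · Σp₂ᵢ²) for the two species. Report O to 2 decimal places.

0.90

Proportions for morphospecies III (n=145): 1/145=0.0069, 29/145=0.2000, 8/145=0.0552, 21/145=0.1448, 28/145=0.1931, 26/145=0.1793, 18/145=0.1241, 14/145=0.0966
Proportions for morphospecies II (n=70): 4/70=0.0571, 10/70=0.1429, 10/70=0.1429, 5/70=0.0714, 9/70=0.1286, 12/70=0.1714, 14/70=0.2000, 6/70=0.0857
Σ p₁ᵢp₂ᵢ = 0.000394 + 0.028580 + 0.007888 + 0.010339 + 0.024833 + 0.030732 + 0.024820 + 0.008279 = 0.135865
Σp_1ᵢ² = 0.0069² + 0.2000² + 0.0552² + 0.1448² + 0.1931² + 0.1793² + 0.1241² + 0.0966² = 0.000048 + 0.040000 + 0.003047 + 0.020967 + 0.037288 + 0.032148 + 0.015401 + 0.009332 = 0.158231
Σp_2ᵢ² = 0.0571² + 0.1429² + 0.1429² + 0.0714² + 0.1286² + 0.1714² + 0.2000² + 0.0857² = 0.003260 + 0.020420 + 0.020420 + 0.005098 + 0.016538 + 0.029378 + 0.040000 + 0.007344 = 0.142458
O = 0.135865 / √(0.158231 × 0.142458) = 0.135865 / 0.1501375 = 0.9049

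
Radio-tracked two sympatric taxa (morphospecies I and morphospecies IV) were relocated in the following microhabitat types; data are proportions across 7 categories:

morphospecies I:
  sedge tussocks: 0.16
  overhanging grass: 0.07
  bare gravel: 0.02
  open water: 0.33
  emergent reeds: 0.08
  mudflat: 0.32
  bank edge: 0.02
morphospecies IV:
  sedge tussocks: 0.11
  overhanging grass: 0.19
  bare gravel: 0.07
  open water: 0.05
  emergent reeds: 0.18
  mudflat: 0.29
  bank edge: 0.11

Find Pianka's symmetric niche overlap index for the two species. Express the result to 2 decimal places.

0.74

Σ p₁ᵢp₂ᵢ = 0.0176 + 0.0133 + 0.0014 + 0.0165 + 0.0144 + 0.0928 + 0.0022 = 0.1582
Σp_1ᵢ² = 0.16² + 0.07² + 0.02² + 0.33² + 0.08² + 0.32² + 0.02² = 0.0256 + 0.0049 + 0.0004 + 0.1089 + 0.0064 + 0.1024 + 0.0004 = 0.2490
Σp_2ᵢ² = 0.11² + 0.19² + 0.07² + 0.05² + 0.18² + 0.29² + 0.11² = 0.0121 + 0.0361 + 0.0049 + 0.0025 + 0.0324 + 0.0841 + 0.0121 = 0.1842
O = 0.1582 / √(0.2490 × 0.1842) = 0.1582 / 0.21416 = 0.7387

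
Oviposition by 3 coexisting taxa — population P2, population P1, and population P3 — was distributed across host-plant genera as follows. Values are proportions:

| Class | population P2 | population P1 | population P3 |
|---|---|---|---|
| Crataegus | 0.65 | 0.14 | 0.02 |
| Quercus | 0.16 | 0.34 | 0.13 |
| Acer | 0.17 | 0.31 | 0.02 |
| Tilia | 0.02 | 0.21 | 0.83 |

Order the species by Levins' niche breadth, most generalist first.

Σp_P2ᵢ² = 0.65² + 0.16² + 0.17² + 0.02² = 0.4225 + 0.0256 + 0.0289 + 0.0004 = 0.4774
B_P2 = 1 / 0.4774 = 2.0947
Σp_P1ᵢ² = 0.14² + 0.34² + 0.31² + 0.21² = 0.0196 + 0.1156 + 0.0961 + 0.0441 = 0.2754
B_P1 = 1 / 0.2754 = 3.6311
Σp_P3ᵢ² = 0.02² + 0.13² + 0.02² + 0.83² = 0.0004 + 0.0169 + 0.0004 + 0.6889 = 0.7066
B_P3 = 1 / 0.7066 = 1.4152
Ranking by B (broadest → narrowest): population P1 (3.63) > population P2 (2.09) > population P3 (1.42)

population P1 > population P2 > population P3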